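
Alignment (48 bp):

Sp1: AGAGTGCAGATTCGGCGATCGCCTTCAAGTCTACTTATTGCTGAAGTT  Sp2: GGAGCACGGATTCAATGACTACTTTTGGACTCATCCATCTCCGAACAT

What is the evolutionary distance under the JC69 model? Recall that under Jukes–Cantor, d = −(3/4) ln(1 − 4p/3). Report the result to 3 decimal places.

The sequences differ at 26 of 48 sites, so p = 26/48 ≈ 0.541667.
d = −(3/4) ln(1 − 4p/3) = −0.75 ln(1 − 0.722223) = −0.75 ln(0.277777)
  = −0.75 × (-1.280937) = 0.960703 substitutions/site.

0.961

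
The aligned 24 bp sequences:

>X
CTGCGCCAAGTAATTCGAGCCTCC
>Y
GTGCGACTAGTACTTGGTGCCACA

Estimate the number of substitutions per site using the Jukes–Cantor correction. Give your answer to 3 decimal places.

0.441

The sequences differ at 8 of 24 sites (1, 6, 8, 13, 16, 18, 22, 24), so p = 8/24 ≈ 0.333333.
d = −(3/4) ln(1 − 4p/3) = −0.75 ln(1 − 0.444444) = −0.75 ln(0.555556)
  = −0.75 × (-0.587786) = 0.440840 substitutions/site.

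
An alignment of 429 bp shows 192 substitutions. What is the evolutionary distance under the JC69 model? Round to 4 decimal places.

0.6811

p = 192/429 ≈ 0.447552.
d = −(3/4) ln(1 − 4p/3) = −0.75 ln(1 − 0.596736) = −0.75 ln(0.403264)
  = −0.75 × (-0.908164) = 0.681123 substitutions/site.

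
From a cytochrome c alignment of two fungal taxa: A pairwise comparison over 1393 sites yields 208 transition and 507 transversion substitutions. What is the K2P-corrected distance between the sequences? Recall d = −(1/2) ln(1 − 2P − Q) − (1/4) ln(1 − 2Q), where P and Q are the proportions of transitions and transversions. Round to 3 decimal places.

0.869

P = 208/1393 ≈ 0.149318 and Q = 507/1393 ≈ 0.363963.
Under the Kimura two-parameter model, d = −½ ln(1 − 2P − Q) − ¼ ln(1 − 2Q).
1 − 2P − Q = 0.337401, giving −½ ln(0.337401) = 0.543242.
1 − 2Q = 0.272074, giving −¼ ln(0.272074) = 0.325420.
d = 0.543242 + 0.325420 = 0.868662.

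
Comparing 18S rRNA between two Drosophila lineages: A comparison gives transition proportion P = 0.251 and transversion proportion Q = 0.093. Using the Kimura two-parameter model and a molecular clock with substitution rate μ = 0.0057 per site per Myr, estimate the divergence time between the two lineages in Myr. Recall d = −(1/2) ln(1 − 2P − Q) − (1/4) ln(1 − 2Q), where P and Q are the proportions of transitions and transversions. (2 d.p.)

44.16

Under the Kimura two-parameter model, d = −½ ln(1 − 2P − Q) − ¼ ln(1 − 2Q).
1 − 2P − Q = 0.405, giving −½ ln(0.405) = 0.451934.
1 − 2Q = 0.814, giving −¼ ln(0.814) = 0.051449.
d = 0.451934 + 0.051449 = 0.503383.
Under a molecular clock d = 2μt, so t = d/(2μ) = 0.503383 / (2 × 0.0057) = 44.16 Myr.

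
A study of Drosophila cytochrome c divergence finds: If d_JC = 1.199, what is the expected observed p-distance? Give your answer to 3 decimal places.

0.598

p = (3/4)(1 − e^(−4d/3)) = 0.75 × (1 − e^(-1.598667)) = 0.75 × (1 − 0.202166) = 0.598376.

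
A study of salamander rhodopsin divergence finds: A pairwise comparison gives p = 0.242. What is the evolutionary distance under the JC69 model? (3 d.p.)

0.292

d = −(3/4) ln(1 − 4p/3) = −0.75 ln(1 − 0.322667) = −0.75 ln(0.677333)
  = −0.75 × (-0.389592) = 0.292194 substitutions/site.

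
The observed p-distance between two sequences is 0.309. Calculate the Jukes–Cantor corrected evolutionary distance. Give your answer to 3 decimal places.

d = −(3/4) ln(1 − 4p/3) = −0.75 ln(1 − 0.412) = −0.75 ln(0.588)
  = −0.75 × (-0.531028) = 0.398271 substitutions/site.

0.398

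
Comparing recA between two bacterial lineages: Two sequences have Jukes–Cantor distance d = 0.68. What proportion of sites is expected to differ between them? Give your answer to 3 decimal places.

p = (3/4)(1 − e^(−4d/3)) = 0.75 × (1 − e^(-0.906667)) = 0.75 × (1 − 0.403868) = 0.447099.

0.447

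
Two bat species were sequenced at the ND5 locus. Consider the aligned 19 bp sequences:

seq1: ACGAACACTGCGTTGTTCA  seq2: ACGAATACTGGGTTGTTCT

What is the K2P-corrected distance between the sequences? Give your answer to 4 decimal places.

0.1773

Of 19 sites, 1 differences are transitions and 2 are transversions, so P = 1/19 ≈ 0.052632 and Q = 2/19 ≈ 0.105263.
Under the Kimura two-parameter model, d = −½ ln(1 − 2P − Q) − ¼ ln(1 − 2Q).
1 − 2P − Q = 0.789473, giving −½ ln(0.789473) = 0.118195.
1 − 2Q = 0.789474, giving −¼ ln(0.789474) = 0.059097.
d = 0.118195 + 0.059097 = 0.177292.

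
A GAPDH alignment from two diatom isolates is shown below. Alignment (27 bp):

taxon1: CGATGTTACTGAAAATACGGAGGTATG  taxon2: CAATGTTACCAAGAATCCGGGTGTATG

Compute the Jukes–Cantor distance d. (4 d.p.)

0.3181

The sequences differ at 7 of 27 sites (2, 10, 11, 13, 17, 21, 22), so p = 7/27 ≈ 0.259259.
d = −(3/4) ln(1 − 4p/3) = −0.75 ln(1 − 0.345679) = −0.75 ln(0.654321)
  = −0.75 × (-0.424157) = 0.318118 substitutions/site.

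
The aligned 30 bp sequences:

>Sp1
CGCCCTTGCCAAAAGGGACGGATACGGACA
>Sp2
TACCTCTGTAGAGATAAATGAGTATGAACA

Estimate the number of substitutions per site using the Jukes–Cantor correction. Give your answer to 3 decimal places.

0.931

The sequences differ at 16 of 30 sites, so p = 16/30 ≈ 0.533333.
d = −(3/4) ln(1 − 4p/3) = −0.75 ln(1 − 0.711111) = −0.75 ln(0.288889)
  = −0.75 × (-1.241713) = 0.931285 substitutions/site.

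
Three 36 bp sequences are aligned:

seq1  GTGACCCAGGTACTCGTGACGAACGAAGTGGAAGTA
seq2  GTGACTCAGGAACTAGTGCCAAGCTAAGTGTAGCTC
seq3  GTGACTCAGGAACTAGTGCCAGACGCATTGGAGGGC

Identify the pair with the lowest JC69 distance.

seq1–seq2: 11/36 differ, p = 0.306, d = 0.392.
seq1–seq3: 11/36 differ, p = 0.306, d = 0.392.
seq2–seq3: 8/36 differ, p = 0.222, d = 0.264.
The smallest distance is between seq2 and seq3.

seq2 and seq3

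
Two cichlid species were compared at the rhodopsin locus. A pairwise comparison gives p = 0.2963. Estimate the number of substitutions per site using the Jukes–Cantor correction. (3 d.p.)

d = −(3/4) ln(1 − 4p/3) = −0.75 ln(1 − 0.395067) = −0.75 ln(0.604933)
  = −0.75 × (-0.502638) = 0.376979 substitutions/site.

0.377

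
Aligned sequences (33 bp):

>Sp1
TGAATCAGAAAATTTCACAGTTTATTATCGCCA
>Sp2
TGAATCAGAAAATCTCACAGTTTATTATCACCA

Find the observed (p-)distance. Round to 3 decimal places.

The sequences differ at 2 of 33 positions (sites 14, 30).
p = 2/33 = 0.060606… ≈ 0.061 (to 3 d.p.).

0.061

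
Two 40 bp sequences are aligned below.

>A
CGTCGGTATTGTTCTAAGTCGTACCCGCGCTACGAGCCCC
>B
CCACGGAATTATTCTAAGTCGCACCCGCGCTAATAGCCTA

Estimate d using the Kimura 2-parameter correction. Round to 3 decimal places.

Of 40 sites, 3 differences are transitions and 6 are transversions, so P = 3/40 = 0.075 and Q = 6/40 = 0.15.
Under the Kimura two-parameter model, d = −½ ln(1 − 2P − Q) − ¼ ln(1 − 2Q).
1 − 2P − Q = 0.7, giving −½ ln(0.7) = 0.178337.
1 − 2Q = 0.7, giving −¼ ln(0.7) = 0.089169.
d = 0.178337 + 0.089169 = 0.267506.

0.268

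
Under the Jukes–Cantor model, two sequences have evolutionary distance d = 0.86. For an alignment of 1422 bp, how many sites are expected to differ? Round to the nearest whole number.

728

Invert JC69: p = (3/4)(1 − e^(−4d/3)) = 0.75 × (1 − e^(-1.146667)) = 0.75 × (1 − 0.317694) = 0.511730.
Expected differing sites = pL ≈ 0.511730 × 1422 = 727.68006 ≈ 728.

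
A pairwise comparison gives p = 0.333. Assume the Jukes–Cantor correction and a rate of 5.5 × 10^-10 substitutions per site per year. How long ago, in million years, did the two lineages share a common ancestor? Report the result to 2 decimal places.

400.22

d = −(3/4) ln(1 − 4p/3) = −0.75 ln(1 − 0.444) = −0.75 ln(0.556)
  = −0.75 × (-0.586987) = 0.440240 substitutions/site.
Under a molecular clock d = 2μt, so t = d/(2μ) = 0.440240 / (2 × 5.5 × 10^-10) = 400.22 million years.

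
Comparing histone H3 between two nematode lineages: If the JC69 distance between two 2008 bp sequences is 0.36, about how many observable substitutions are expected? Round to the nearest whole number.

Invert JC69: p = (3/4)(1 − e^(−4d/3)) = 0.75 × (1 − e^(-0.48)) = 0.75 × (1 − 0.618783) = 0.285913.
Expected differing sites = pL ≈ 0.285913 × 2008 = 574.113304 ≈ 574.

574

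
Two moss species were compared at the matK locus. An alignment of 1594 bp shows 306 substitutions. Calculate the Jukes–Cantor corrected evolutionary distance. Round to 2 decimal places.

0.22

p = 306/1594 ≈ 0.19197.
d = −(3/4) ln(1 − 4p/3) = −0.75 ln(1 − 0.25596) = −0.75 ln(0.74404)
  = −0.75 × (-0.295660) = 0.221745 substitutions/site.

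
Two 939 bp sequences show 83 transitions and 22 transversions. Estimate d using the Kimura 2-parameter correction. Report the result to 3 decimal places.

P = 83/939 ≈ 0.088392 and Q = 22/939 ≈ 0.023429.
Under the Kimura two-parameter model, d = −½ ln(1 − 2P − Q) − ¼ ln(1 − 2Q).
1 − 2P − Q = 0.799787, giving −½ ln(0.799787) = 0.111705.
1 − 2Q = 0.953142, giving −¼ ln(0.953142) = 0.011998.
d = 0.111705 + 0.011998 = 0.123703.

0.124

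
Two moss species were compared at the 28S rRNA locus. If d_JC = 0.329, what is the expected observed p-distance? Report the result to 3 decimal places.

0.266

p = (3/4)(1 − e^(−4d/3)) = 0.75 × (1 − e^(-0.438667)) = 0.75 × (1 − 0.644895) = 0.266329.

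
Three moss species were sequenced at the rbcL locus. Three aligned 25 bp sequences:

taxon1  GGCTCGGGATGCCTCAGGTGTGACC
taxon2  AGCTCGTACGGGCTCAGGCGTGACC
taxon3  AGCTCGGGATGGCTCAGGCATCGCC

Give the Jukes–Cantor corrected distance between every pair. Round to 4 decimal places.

taxon1–taxon2: 7/25 sites differ → p = 0.28, d = −0.75 ln(1 − 0.373333) = 0.350505 ≈ 0.3505.
taxon1–taxon3: 6/25 sites differ → p = 0.24, d = −0.75 ln(1 − 0.32) = 0.289247 ≈ 0.2892.
taxon2–taxon3: 7/25 sites differ → p = 0.28, d = −0.75 ln(1 − 0.373333) = 0.350505 ≈ 0.3505.

d(taxon1,taxon2) = 0.3505, d(taxon1,taxon3) = 0.2892, d(taxon2,taxon3) = 0.3505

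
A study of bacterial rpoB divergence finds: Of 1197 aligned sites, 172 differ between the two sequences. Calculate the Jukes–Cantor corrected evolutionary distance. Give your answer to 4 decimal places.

0.1595

p = 172/1197 ≈ 0.143693.
d = −(3/4) ln(1 − 4p/3) = −0.75 ln(1 − 0.191591) = −0.75 ln(0.808409)
  = −0.75 × (-0.212687) = 0.159515 substitutions/site.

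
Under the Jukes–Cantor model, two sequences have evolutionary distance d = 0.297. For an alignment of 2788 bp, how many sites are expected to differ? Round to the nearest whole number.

684

Invert JC69: p = (3/4)(1 − e^(−4d/3)) = 0.75 × (1 − e^(-0.396)) = 0.75 × (1 − 0.673007) = 0.245245.
Expected differing sites = pL ≈ 0.245245 × 2788 = 683.74306 ≈ 684.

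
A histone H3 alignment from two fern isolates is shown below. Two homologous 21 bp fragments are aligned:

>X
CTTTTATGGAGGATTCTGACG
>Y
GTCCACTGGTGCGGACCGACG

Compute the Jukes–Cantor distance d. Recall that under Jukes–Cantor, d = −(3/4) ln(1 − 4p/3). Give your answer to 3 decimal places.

0.899

The sequences differ at 11 of 21 sites, so p = 11/21 ≈ 0.52381.
d = −(3/4) ln(1 − 4p/3) = −0.75 ln(1 − 0.698413) = −0.75 ln(0.301587)
  = −0.75 × (-1.198697) = 0.899023 substitutions/site.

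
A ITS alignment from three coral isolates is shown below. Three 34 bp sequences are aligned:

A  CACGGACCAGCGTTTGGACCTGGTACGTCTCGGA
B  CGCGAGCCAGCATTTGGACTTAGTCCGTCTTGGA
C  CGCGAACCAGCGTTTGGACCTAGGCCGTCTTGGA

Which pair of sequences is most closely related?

B and C

A–B: 8/34 differ, p = 0.235, d = 0.282.
A–C: 6/34 differ, p = 0.176, d = 0.201.
B–C: 4/34 differ, p = 0.118, d = 0.128.
The smallest distance is between B and C.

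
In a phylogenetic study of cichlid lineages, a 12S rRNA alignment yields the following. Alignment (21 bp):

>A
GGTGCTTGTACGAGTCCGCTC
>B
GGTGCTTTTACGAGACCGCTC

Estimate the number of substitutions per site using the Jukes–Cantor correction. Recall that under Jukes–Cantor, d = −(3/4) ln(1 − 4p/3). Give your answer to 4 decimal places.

The sequences differ at 2 of 21 sites (8, 15), so p = 2/21 ≈ 0.095238.
d = −(3/4) ln(1 − 4p/3) = −0.75 ln(1 − 0.126984) = −0.75 ln(0.873016)
  = −0.75 × (-0.135801) = 0.101851 substitutions/site.

0.1019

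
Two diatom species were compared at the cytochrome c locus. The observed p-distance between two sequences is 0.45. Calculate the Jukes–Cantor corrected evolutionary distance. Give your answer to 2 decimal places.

0.69

d = −(3/4) ln(1 − 4p/3) = −0.75 ln(1 − 0.6) = −0.75 ln(0.4)
  = −0.75 × (-0.916291) = 0.687218 substitutions/site.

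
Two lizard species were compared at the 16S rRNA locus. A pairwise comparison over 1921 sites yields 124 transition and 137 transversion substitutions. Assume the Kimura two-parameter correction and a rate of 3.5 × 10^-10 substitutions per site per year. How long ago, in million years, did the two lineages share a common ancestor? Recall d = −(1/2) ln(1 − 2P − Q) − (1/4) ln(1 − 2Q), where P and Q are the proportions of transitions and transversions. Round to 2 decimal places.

214.72

P = 124/1921 ≈ 0.06455 and Q = 137/1921 ≈ 0.071317.
Under the Kimura two-parameter model, d = −½ ln(1 − 2P − Q) − ¼ ln(1 − 2Q).
1 − 2P − Q = 0.799583, giving −½ ln(0.799583) = 0.111832.
1 − 2Q = 0.857366, giving −¼ ln(0.857366) = 0.038473.
d = 0.111832 + 0.038473 = 0.150305.
Under a molecular clock d = 2μt, so t = d/(2μ) = 0.150305 / (2 × 3.5 × 10^-10) = 214.72 million years.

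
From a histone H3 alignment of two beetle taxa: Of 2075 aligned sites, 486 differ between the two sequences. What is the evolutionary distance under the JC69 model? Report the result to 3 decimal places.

0.281

p = 486/2075 ≈ 0.234217.
d = −(3/4) ln(1 − 4p/3) = −0.75 ln(1 − 0.312289) = −0.75 ln(0.687711)
  = −0.75 × (-0.374387) = 0.280790 substitutions/site.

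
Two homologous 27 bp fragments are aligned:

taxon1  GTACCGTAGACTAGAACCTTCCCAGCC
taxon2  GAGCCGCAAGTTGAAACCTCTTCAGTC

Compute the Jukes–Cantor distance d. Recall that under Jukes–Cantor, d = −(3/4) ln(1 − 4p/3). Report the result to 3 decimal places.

0.673

The sequences differ at 12 of 27 sites, so p = 12/27 ≈ 0.444444.
d = −(3/4) ln(1 − 4p/3) = −0.75 ln(1 − 0.592592) = −0.75 ln(0.407408)
  = −0.75 × (-0.897940) = 0.673455 substitutions/site.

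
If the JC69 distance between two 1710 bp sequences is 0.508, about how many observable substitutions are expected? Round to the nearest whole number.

631

Invert JC69: p = (3/4)(1 − e^(−4d/3)) = 0.75 × (1 − e^(-0.677333)) = 0.75 × (1 − 0.507970) = 0.369023.
Expected differing sites = pL ≈ 0.369023 × 1710 = 631.02933 ≈ 631.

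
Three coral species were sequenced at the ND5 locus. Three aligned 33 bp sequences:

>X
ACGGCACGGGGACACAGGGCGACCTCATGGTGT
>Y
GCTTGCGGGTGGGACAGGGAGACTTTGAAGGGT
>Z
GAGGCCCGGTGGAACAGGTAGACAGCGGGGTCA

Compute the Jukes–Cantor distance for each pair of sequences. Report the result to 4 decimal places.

d(X,Y) = 0.7798, d(X,Z) = 0.6254, d(Y,Z) = 0.6987

X–Y: 16/33 sites differ → p ≈ 0.484848, d = −0.75 ln(1 − 0.646464) = 0.779827 ≈ 0.7798.
X–Z: 14/33 sites differ → p ≈ 0.424242, d = −0.75 ln(1 − 0.565656) = 0.625439 ≈ 0.6254.
Y–Z: 15/33 sites differ → p ≈ 0.454545, d = −0.75 ln(1 − 0.60606) = 0.698667 ≈ 0.6987.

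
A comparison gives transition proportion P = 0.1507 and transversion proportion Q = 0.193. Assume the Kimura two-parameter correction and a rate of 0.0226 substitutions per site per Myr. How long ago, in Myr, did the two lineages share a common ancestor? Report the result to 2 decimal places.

Under the Kimura two-parameter model, d = −½ ln(1 − 2P − Q) − ¼ ln(1 − 2Q).
1 − 2P − Q = 0.5056, giving −½ ln(0.5056) = 0.341005.
1 − 2Q = 0.614, giving −¼ ln(0.614) = 0.121940.
d = 0.341005 + 0.121940 = 0.462945.
Under a molecular clock d = 2μt, so t = d/(2μ) = 0.462945 / (2 × 0.0226) = 10.24 Myr.

10.24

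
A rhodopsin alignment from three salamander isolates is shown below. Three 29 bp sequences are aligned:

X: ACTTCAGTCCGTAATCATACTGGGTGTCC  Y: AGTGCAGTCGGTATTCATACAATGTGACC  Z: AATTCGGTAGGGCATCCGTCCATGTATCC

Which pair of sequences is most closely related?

X and Y

X–Y: 8/29 differ, p = 0.276, d = 0.344.
X–Z: 13/29 differ, p = 0.448, d = 0.683.
Y–Z: 13/29 differ, p = 0.448, d = 0.683.
The smallest distance is between X and Y.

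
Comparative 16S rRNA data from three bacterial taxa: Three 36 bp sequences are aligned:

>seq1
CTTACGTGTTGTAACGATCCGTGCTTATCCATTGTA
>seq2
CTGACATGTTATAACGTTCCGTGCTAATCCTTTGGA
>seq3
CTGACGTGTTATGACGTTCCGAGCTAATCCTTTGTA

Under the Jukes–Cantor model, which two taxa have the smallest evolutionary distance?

seq1–seq2: 7/36 differ, p = 0.194, d = 0.225.
seq1–seq3: 7/36 differ, p = 0.194, d = 0.225.
seq2–seq3: 4/36 differ, p = 0.111, d = 0.120.
The smallest distance is between seq2 and seq3.

seq2 and seq3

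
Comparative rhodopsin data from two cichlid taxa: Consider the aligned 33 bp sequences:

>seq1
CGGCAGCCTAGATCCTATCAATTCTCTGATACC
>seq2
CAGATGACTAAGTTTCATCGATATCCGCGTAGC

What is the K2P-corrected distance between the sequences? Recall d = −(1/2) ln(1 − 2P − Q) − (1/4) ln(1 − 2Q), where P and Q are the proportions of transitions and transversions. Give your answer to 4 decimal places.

0.9904

Of 33 sites, 10 differences are transitions and 7 are transversions, so P = 10/33 ≈ 0.30303 and Q = 7/33 ≈ 0.212121.
Under the Kimura two-parameter model, d = −½ ln(1 − 2P − Q) − ¼ ln(1 − 2Q).
1 − 2P − Q = 0.181819, giving −½ ln(0.181819) = 0.852372.
1 − 2Q = 0.575758, giving −¼ ln(0.575758) = 0.138017.
d = 0.852372 + 0.138017 = 0.990389.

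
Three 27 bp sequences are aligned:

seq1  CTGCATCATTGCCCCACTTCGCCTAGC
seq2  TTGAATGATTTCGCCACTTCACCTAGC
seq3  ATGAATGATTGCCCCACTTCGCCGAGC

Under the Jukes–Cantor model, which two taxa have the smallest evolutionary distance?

seq1–seq2: 6/27 differ, p = 0.222, d = 0.264.
seq1–seq3: 4/27 differ, p = 0.148, d = 0.165.
seq2–seq3: 5/27 differ, p = 0.185, d = 0.213.
The smallest distance is between seq1 and seq3.

seq1 and seq3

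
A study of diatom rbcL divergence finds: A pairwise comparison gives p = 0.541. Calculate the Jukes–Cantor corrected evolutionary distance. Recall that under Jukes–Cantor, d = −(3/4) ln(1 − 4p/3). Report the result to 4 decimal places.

0.9583

d = −(3/4) ln(1 − 4p/3) = −0.75 ln(1 − 0.721333) = −0.75 ln(0.278667)
  = −0.75 × (-1.277738) = 0.958304 substitutions/site.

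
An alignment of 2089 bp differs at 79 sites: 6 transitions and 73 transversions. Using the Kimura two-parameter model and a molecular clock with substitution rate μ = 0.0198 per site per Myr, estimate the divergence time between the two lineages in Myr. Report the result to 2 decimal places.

0.98

P = 6/2089 ≈ 0.002872 and Q = 73/2089 ≈ 0.034945.
Under the Kimura two-parameter model, d = −½ ln(1 − 2P − Q) − ¼ ln(1 − 2Q).
1 − 2P − Q = 0.959311, giving −½ ln(0.959311) = 0.020770.
1 − 2Q = 0.93011, giving −¼ ln(0.93011) = 0.018113.
d = 0.020770 + 0.018113 = 0.038883.
Under a molecular clock d = 2μt, so t = d/(2μ) = 0.038883 / (2 × 0.0198) = 0.98 Myr.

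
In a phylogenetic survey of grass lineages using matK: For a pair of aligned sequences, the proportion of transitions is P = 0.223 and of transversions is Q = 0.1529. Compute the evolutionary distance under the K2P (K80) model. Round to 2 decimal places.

0.55

Under the Kimura two-parameter model, d = −½ ln(1 − 2P − Q) − ¼ ln(1 − 2Q).
1 − 2P − Q = 0.4011, giving −½ ln(0.4011) = 0.456772.
1 − 2Q = 0.6942, giving −¼ ln(0.6942) = 0.091249.
d = 0.456772 + 0.091249 = 0.548021.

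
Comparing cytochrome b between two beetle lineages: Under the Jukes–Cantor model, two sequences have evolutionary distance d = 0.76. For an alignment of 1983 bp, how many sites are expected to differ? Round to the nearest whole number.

947

Invert JC69: p = (3/4)(1 − e^(−4d/3)) = 0.75 × (1 − e^(-1.013333)) = 0.75 × (1 − 0.363007) = 0.477745.
Expected differing sites = pL ≈ 0.477745 × 1983 = 947.368335 ≈ 947.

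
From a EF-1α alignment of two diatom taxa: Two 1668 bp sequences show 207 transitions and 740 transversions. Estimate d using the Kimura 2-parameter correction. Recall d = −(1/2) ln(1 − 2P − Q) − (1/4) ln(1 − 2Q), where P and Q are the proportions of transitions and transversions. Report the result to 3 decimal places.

P = 207/1668 ≈ 0.124101 and Q = 740/1668 ≈ 0.443645.
Under the Kimura two-parameter model, d = −½ ln(1 − 2P − Q) − ¼ ln(1 − 2Q).
1 − 2P − Q = 0.308153, giving −½ ln(0.308153) = 0.588579.
1 − 2Q = 0.11271, giving −¼ ln(0.11271) = 0.545734.
d = 0.588579 + 0.545734 = 1.134313.

1.134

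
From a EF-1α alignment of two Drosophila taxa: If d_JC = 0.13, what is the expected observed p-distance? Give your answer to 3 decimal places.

p = (3/4)(1 − e^(−4d/3)) = 0.75 × (1 − e^(-0.173333)) = 0.75 × (1 − 0.840858) = 0.119357.

0.119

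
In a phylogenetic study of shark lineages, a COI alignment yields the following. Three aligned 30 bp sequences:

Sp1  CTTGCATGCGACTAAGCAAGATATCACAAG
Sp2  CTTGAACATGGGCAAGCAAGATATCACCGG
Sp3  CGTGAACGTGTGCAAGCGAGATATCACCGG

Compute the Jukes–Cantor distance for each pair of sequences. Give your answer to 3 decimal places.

d(Sp1,Sp2) = 0.383, d(Sp1,Sp3) = 0.441, d(Sp2,Sp3) = 0.147

Sp1–Sp2: 9/30 sites differ → p = 0.3, d = −0.75 ln(1 − 0.4) = 0.383119 ≈ 0.383.
Sp1–Sp3: 10/30 sites differ → p ≈ 0.333333, d = −0.75 ln(1 − 0.444444) = 0.440839 ≈ 0.441.
Sp2–Sp3: 4/30 sites differ → p ≈ 0.133333, d = −0.75 ln(1 − 0.177777) = 0.146808 ≈ 0.147.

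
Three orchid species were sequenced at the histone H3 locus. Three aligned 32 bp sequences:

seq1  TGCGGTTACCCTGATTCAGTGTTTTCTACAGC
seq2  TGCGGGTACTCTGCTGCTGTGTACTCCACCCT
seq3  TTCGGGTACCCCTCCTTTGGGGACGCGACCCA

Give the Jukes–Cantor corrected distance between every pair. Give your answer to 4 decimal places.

d(seq1,seq2) = 0.4598, d(seq1,seq3) = 0.9241, d(seq2,seq3) = 0.5199

seq1–seq2: 11/32 sites differ → p = 0.34375, d = −0.75 ln(1 − 0.458333) = 0.459828 ≈ 0.4598.
seq1–seq3: 17/32 sites differ → p = 0.53125, d = −0.75 ln(1 − 0.708333) = 0.924107 ≈ 0.9241.
seq2–seq3: 12/32 sites differ → p = 0.375, d = −0.75 ln(1 − 0.5) = 0.519860 ≈ 0.5199.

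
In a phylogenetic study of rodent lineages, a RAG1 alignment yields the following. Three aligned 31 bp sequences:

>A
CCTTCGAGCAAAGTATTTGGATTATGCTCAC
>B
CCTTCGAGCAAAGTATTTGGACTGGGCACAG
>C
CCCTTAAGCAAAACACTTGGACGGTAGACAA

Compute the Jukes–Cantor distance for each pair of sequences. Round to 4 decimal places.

d(A,B) = 0.1816, d(A,C) = 0.6143, d(B,C) = 0.4806

A–B: 5/31 sites differ → p ≈ 0.16129, d = −0.75 ln(1 − 0.215053) = 0.181604 ≈ 0.1816.
A–C: 13/31 sites differ → p ≈ 0.419355, d = −0.75 ln(1 − 0.55914) = 0.614271 ≈ 0.6143.
B–C: 11/31 sites differ → p ≈ 0.354839, d = −0.75 ln(1 − 0.473119) = 0.480585 ≈ 0.4806.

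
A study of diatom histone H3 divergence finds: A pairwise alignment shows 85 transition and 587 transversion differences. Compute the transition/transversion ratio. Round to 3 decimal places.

0.145

R = 85/587 = 0.144804… ≈ 0.145 (to 3 d.p.).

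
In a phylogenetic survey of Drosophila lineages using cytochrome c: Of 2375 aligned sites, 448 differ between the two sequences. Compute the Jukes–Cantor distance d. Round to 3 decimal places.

p = 448/2375 ≈ 0.188632.
d = −(3/4) ln(1 − 4p/3) = −0.75 ln(1 − 0.251509) = −0.75 ln(0.748491)
  = −0.75 × (-0.289696) = 0.217272 substitutions/site.

0.217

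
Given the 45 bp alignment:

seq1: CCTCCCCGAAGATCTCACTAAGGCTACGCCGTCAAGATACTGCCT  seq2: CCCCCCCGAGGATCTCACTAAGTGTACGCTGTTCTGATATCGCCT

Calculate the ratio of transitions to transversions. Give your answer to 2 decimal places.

Transitions are A↔G and C↔T; transversions are all other mismatches.
Transitions: 6. Transversions: 4.
R = 6/4 = 1.50.

1.50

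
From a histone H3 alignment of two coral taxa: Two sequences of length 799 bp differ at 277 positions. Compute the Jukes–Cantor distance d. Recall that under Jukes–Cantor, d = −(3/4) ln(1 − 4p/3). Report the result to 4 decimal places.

p = 277/799 ≈ 0.346683.
d = −(3/4) ln(1 − 4p/3) = −0.75 ln(1 − 0.462244) = −0.75 ln(0.537756)
  = −0.75 × (-0.620350) = 0.465263 substitutions/site.

0.4653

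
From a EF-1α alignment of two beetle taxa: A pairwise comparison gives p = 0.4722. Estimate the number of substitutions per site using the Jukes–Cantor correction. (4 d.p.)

0.7449

d = −(3/4) ln(1 − 4p/3) = −0.75 ln(1 − 0.6296) = −0.75 ln(0.3704)
  = −0.75 × (-0.993172) = 0.744879 substitutions/site.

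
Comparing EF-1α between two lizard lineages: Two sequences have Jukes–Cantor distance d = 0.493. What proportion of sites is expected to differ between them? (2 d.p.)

0.36

p = (3/4)(1 − e^(−4d/3)) = 0.75 × (1 − e^(-0.657333)) = 0.75 × (1 − 0.518232) = 0.361326.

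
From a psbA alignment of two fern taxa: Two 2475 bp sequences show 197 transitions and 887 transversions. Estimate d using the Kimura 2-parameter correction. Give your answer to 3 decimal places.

0.680

P = 197/2475 ≈ 0.079596 and Q = 887/2475 ≈ 0.358384.
Under the Kimura two-parameter model, d = −½ ln(1 − 2P − Q) − ¼ ln(1 − 2Q).
1 − 2P − Q = 0.482424, giving −½ ln(0.482424) = 0.364466.
1 − 2Q = 0.283232, giving −¼ ln(0.283232) = 0.315372.
d = 0.364466 + 0.315372 = 0.679838.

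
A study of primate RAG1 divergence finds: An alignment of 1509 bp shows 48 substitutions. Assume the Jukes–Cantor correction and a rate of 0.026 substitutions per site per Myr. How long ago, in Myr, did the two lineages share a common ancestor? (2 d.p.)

0.63

p = 48/1509 ≈ 0.031809.
d = −(3/4) ln(1 − 4p/3) = −0.75 ln(1 − 0.042412) = −0.75 ln(0.957588)
  = −0.75 × (-0.043338) = 0.032504 substitutions/site.
Under a molecular clock d = 2μt, so t = d/(2μ) = 0.032504 / (2 × 0.026) = 0.63 Myr.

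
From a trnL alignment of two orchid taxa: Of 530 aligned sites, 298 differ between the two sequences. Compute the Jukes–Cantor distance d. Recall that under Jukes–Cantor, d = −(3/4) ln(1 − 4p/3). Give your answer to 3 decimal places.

p = 298/530 ≈ 0.562264.
d = −(3/4) ln(1 − 4p/3) = −0.75 ln(1 − 0.749685) = −0.75 ln(0.250315)
  = −0.75 × (-1.385035) = 1.038776 substitutions/site.

1.039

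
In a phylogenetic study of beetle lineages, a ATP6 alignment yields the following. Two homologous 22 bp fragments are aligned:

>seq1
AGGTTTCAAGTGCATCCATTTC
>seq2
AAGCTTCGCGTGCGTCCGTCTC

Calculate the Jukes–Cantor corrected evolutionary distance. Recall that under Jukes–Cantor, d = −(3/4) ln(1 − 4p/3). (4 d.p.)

0.4141

The sequences differ at 7 of 22 sites (2, 4, 8, 9, 14, 18, 20), so p = 7/22 ≈ 0.318182.
d = −(3/4) ln(1 − 4p/3) = −0.75 ln(1 − 0.424243) = −0.75 ln(0.575757)
  = −0.75 × (-0.552070) = 0.414053 substitutions/site.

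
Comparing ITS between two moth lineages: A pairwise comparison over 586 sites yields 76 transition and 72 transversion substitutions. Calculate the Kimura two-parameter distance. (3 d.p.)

P = 76/586 ≈ 0.129693 and Q = 72/586 ≈ 0.122867.
Under the Kimura two-parameter model, d = −½ ln(1 − 2P − Q) − ¼ ln(1 − 2Q).
1 − 2P − Q = 0.617747, giving −½ ln(0.617747) = 0.240838.
1 − 2Q = 0.754266, giving −¼ ln(0.754266) = 0.070503.
d = 0.240838 + 0.070503 = 0.311341.

0.311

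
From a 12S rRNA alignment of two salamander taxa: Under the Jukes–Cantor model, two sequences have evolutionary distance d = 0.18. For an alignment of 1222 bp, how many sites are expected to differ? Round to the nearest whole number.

Invert JC69: p = (3/4)(1 − e^(−4d/3)) = 0.75 × (1 − e^(-0.24)) = 0.75 × (1 − 0.786628) = 0.160029.
Expected differing sites = pL ≈ 0.160029 × 1222 = 195.555438 ≈ 196.

196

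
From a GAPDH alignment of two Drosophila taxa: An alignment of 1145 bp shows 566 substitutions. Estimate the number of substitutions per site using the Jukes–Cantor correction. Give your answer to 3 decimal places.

p = 566/1145 ≈ 0.494323.
d = −(3/4) ln(1 − 4p/3) = −0.75 ln(1 − 0.659097) = −0.75 ln(0.340903)
  = −0.75 × (-1.076157) = 0.807118 substitutions/site.

0.807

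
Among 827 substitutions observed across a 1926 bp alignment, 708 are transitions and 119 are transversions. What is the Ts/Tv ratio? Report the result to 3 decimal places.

5.950

R = 708/119 = 5.949579… ≈ 5.950 (to 3 d.p.).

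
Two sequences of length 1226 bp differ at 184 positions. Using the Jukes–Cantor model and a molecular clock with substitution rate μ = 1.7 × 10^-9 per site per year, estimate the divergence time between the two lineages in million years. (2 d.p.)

p = 184/1226 ≈ 0.150082.
d = −(3/4) ln(1 − 4p/3) = −0.75 ln(1 − 0.200109) = −0.75 ln(0.799891)
  = −0.75 × (-0.223280) = 0.167460 substitutions/site.
Under a molecular clock d = 2μt, so t = d/(2μ) = 0.167460 / (2 × 1.7 × 10^-9) = 49.25 million years.

49.25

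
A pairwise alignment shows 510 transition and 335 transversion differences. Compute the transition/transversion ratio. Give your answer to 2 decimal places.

1.52

R = 510/335 = 1.522388… ≈ 1.52 (to 2 d.p.).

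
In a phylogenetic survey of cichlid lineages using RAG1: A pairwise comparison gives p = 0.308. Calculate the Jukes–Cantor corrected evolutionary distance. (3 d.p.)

0.397

d = −(3/4) ln(1 − 4p/3) = −0.75 ln(1 − 0.410667) = −0.75 ln(0.589333)
  = −0.75 × (-0.528764) = 0.396573 substitutions/site.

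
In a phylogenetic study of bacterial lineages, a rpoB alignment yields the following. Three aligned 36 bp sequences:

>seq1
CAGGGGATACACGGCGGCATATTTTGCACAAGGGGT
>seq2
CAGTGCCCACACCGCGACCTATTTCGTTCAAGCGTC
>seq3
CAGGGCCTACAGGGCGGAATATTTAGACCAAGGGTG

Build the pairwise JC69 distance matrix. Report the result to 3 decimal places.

seq1–seq2: 13/36 sites differ → p ≈ 0.361111, d = −0.75 ln(1 − 0.481481) = 0.492584 ≈ 0.493.
seq1–seq3: 9/36 sites differ → p = 0.25, d = −0.75 ln(1 − 0.333333) = 0.304098 ≈ 0.304.
seq2–seq3: 12/36 sites differ → p ≈ 0.333333, d = −0.75 ln(1 − 0.444444) = 0.440839 ≈ 0.441.

d(seq1,seq2) = 0.493, d(seq1,seq3) = 0.304, d(seq2,seq3) = 0.441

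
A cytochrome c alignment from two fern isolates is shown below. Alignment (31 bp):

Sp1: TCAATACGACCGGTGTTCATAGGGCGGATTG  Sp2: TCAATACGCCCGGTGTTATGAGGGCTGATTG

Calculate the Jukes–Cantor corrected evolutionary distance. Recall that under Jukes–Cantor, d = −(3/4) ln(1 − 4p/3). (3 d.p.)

The sequences differ at 5 of 31 sites (9, 18, 19, 20, 26), so p = 5/31 ≈ 0.16129.
d = −(3/4) ln(1 − 4p/3) = −0.75 ln(1 − 0.215053) = −0.75 ln(0.784947)
  = −0.75 × (-0.242139) = 0.181604 substitutions/site.

0.182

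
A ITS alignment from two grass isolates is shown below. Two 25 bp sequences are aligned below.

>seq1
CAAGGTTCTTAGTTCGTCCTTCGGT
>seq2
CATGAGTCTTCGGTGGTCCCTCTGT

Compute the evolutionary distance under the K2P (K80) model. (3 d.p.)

Of 25 sites, 2 differences are transitions and 6 are transversions, so P = 2/25 = 0.08 and Q = 6/25 = 0.24.
Under the Kimura two-parameter model, d = −½ ln(1 − 2P − Q) − ¼ ln(1 − 2Q).
1 − 2P − Q = 0.6, giving −½ ln(0.6) = 0.255413.
1 − 2Q = 0.52, giving −¼ ln(0.52) = 0.163482.
d = 0.255413 + 0.163482 = 0.418895.

0.419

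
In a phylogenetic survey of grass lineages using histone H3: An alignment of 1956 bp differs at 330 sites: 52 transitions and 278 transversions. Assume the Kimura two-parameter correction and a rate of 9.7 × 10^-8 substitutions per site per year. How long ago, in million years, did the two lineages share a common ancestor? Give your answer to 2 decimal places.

P = 52/1956 ≈ 0.026585 and Q = 278/1956 ≈ 0.142127.
Under the Kimura two-parameter model, d = −½ ln(1 − 2P − Q) − ¼ ln(1 − 2Q).
1 − 2P − Q = 0.804703, giving −½ ln(0.804703) = 0.108641.
1 − 2Q = 0.715746, giving −¼ ln(0.715746) = 0.083607.
d = 0.108641 + 0.083607 = 0.192248.
Under a molecular clock d = 2μt, so t = d/(2μ) = 0.192248 / (2 × 9.7 × 10^-8) = 0.99 million years.

0.99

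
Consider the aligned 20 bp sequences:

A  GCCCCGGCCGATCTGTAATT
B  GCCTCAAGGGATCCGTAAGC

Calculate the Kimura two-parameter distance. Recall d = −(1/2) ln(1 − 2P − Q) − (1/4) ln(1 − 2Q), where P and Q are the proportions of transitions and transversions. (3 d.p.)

0.614

Of 20 sites, 5 differences are transitions and 3 are transversions, so P = 5/20 = 0.25 and Q = 3/20 = 0.15.
Under the Kimura two-parameter model, d = −½ ln(1 − 2P − Q) − ¼ ln(1 − 2Q).
1 − 2P − Q = 0.35, giving −½ ln(0.35) = 0.524911.
1 − 2Q = 0.7, giving −¼ ln(0.7) = 0.089169.
d = 0.524911 + 0.089169 = 0.614080.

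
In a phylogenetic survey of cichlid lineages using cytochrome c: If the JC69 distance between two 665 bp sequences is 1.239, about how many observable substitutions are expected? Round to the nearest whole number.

Invert JC69: p = (3/4)(1 − e^(−4d/3)) = 0.75 × (1 − e^(-1.652)) = 0.75 × (1 − 0.191666) = 0.606251.
Expected differing sites = pL ≈ 0.606251 × 665 = 403.156915 ≈ 403.

403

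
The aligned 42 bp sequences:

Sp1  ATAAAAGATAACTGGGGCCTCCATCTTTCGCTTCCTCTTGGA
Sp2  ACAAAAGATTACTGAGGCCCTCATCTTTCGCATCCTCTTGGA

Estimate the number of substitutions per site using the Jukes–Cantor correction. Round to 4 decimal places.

0.1585

The sequences differ at 6 of 42 sites (2, 10, 15, 20, 21, 32), so p = 6/42 ≈ 0.142857.
d = −(3/4) ln(1 − 4p/3) = −0.75 ln(1 − 0.190476) = −0.75 ln(0.809524)
  = −0.75 × (-0.211309) = 0.158482 substitutions/site.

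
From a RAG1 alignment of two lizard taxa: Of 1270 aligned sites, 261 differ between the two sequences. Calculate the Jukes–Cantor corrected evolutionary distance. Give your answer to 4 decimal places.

0.2402

p = 261/1270 ≈ 0.205512.
d = −(3/4) ln(1 − 4p/3) = −0.75 ln(1 − 0.274016) = −0.75 ln(0.725984)
  = −0.75 × (-0.320227) = 0.240170 substitutions/site.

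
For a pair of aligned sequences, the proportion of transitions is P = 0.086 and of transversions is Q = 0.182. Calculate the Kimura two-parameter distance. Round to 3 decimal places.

Under the Kimura two-parameter model, d = −½ ln(1 − 2P − Q) − ¼ ln(1 − 2Q).
1 − 2P − Q = 0.646, giving −½ ln(0.646) = 0.218478.
1 − 2Q = 0.636, giving −¼ ln(0.636) = 0.113139.
d = 0.218478 + 0.113139 = 0.331617.

0.332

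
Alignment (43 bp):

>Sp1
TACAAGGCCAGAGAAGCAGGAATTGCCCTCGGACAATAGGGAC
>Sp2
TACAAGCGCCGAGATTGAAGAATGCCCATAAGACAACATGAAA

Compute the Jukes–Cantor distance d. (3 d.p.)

0.514

The sequences differ at 16 of 43 sites, so p = 16/43 ≈ 0.372093.
d = −(3/4) ln(1 − 4p/3) = −0.75 ln(1 − 0.496124) = −0.75 ln(0.503876)
  = −0.75 × (-0.685425) = 0.514069 substitutions/site.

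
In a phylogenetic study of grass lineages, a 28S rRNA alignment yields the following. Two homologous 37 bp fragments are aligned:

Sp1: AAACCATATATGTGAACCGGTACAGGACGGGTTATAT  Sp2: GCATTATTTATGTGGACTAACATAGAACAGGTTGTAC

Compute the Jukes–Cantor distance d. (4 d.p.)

0.5833

The sequences differ at 15 of 37 sites, so p = 15/37 ≈ 0.405405.
d = −(3/4) ln(1 − 4p/3) = −0.75 ln(1 − 0.54054) = −0.75 ln(0.45946)
  = −0.75 × (-0.777703) = 0.583277 substitutions/site.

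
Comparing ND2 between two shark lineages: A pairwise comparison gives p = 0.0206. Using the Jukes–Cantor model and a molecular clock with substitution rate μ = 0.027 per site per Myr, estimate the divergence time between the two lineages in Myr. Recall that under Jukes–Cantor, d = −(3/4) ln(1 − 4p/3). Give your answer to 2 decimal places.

0.39

d = −(3/4) ln(1 − 4p/3) = −0.75 ln(1 − 0.027467) = −0.75 ln(0.972533)
  = −0.75 × (-0.027851) = 0.020888 substitutions/site.
Under a molecular clock d = 2μt, so t = d/(2μ) = 0.020888 / (2 × 0.027) = 0.39 Myr.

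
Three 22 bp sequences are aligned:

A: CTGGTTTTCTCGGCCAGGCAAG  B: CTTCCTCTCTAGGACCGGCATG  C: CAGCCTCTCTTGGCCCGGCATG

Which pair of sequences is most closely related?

B and C

A–B: 8/22 differ, p = 0.364, d = 0.497.
A–C: 7/22 differ, p = 0.318, d = 0.414.
B–C: 4/22 differ, p = 0.182, d = 0.208.
The smallest distance is between B and C.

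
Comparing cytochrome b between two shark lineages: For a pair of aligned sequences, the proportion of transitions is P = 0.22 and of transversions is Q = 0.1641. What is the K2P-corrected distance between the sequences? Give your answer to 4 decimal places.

0.5627

Under the Kimura two-parameter model, d = −½ ln(1 − 2P − Q) − ¼ ln(1 − 2Q).
1 − 2P − Q = 0.3959, giving −½ ln(0.3959) = 0.463297.
1 − 2Q = 0.6718, giving −¼ ln(0.6718) = 0.099449.
d = 0.463297 + 0.099449 = 0.562746.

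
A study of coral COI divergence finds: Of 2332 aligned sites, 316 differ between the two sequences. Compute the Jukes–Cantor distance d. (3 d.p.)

p = 316/2332 ≈ 0.135506.
d = −(3/4) ln(1 − 4p/3) = −0.75 ln(1 − 0.180675) = −0.75 ln(0.819325)
  = −0.75 × (-0.199274) = 0.149456 substitutions/site.

0.149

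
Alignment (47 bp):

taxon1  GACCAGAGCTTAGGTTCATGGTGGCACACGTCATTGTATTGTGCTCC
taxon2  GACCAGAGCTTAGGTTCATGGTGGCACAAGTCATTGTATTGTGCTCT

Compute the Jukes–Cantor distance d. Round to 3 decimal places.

The sequences differ at 2 of 47 sites (29, 47), so p = 2/47 ≈ 0.042553.
d = −(3/4) ln(1 − 4p/3) = −0.75 ln(1 − 0.056737) = −0.75 ln(0.943263)
  = −0.75 × (-0.058410) = 0.043808 substitutions/site.

0.044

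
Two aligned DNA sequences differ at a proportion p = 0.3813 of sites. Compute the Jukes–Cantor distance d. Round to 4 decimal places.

d = −(3/4) ln(1 − 4p/3) = −0.75 ln(1 − 0.5084) = −0.75 ln(0.4916)
  = −0.75 × (-0.710090) = 0.532568 substitutions/site.

0.5326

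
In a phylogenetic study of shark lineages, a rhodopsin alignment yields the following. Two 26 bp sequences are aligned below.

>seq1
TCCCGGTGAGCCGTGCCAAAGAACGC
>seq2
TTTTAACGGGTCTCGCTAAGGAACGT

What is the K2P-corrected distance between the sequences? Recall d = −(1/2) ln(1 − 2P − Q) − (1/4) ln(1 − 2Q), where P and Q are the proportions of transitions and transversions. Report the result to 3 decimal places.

1.649

Of 26 sites, 12 differences are transitions and 1 are transversions, so P = 12/26 ≈ 0.461538 and Q = 1/26 ≈ 0.038462.
Under the Kimura two-parameter model, d = −½ ln(1 − 2P − Q) − ¼ ln(1 − 2Q).
1 − 2P − Q = 0.038462, giving −½ ln(0.038462) = 1.629042.
1 − 2Q = 0.923076, giving −¼ ln(0.923076) = 0.020011.
d = 1.629042 + 0.020011 = 1.649053.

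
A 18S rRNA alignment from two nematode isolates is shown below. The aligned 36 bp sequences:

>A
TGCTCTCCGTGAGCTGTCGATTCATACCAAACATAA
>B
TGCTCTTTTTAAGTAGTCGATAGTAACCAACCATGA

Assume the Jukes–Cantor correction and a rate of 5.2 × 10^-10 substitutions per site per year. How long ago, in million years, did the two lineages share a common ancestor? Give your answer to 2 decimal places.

423.88

The sequences differ at 12 of 36 sites, so p = 12/36 ≈ 0.333333.
d = −(3/4) ln(1 − 4p/3) = −0.75 ln(1 − 0.444444) = −0.75 ln(0.555556)
  = −0.75 × (-0.587786) = 0.440840 substitutions/site.
Under a molecular clock d = 2μt, so t = d/(2μ) = 0.440840 / (2 × 5.2 × 10^-10) = 423.88 million years.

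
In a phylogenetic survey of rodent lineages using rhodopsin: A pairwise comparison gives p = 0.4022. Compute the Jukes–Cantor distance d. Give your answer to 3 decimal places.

d = −(3/4) ln(1 − 4p/3) = −0.75 ln(1 − 0.536267) = −0.75 ln(0.463733)
  = −0.75 × (-0.768446) = 0.576335 substitutions/site.

0.576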